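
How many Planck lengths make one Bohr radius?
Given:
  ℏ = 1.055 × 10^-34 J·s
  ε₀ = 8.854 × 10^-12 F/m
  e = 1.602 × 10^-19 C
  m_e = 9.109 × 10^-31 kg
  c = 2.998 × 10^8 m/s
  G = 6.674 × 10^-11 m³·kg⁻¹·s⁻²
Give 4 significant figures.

3.277 × 10^24

Bohr radius: a₀ = 4πε₀ℏ²/(m_e e²) = 5.297 × 10^-11 m
Planck length: ℓ_P = √(ℏG/c³) = 1.616 × 10^-35 m
ratio = 5.297 × 10^-11 / 1.616 × 10^-35 = 3.277 × 10^24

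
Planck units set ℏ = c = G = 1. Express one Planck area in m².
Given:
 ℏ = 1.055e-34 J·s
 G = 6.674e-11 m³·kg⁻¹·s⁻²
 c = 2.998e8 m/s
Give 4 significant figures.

The unique combination of the constants set to 1 with dimensions of area is A_P = ℏG/c³.
  = 7.041e-45 / 2.695e25
  = 2.613e-70 m²

2.613e-70 m²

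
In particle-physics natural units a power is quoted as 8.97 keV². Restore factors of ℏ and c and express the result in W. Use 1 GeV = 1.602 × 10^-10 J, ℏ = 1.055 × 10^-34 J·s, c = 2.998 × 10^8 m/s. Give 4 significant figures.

Power is [E]/[T] = [E]²/ℏ.
1 GeV² → 1/ℏ × (1 GeV in J)² = 2.433 × 10^14 W.
Convert the energy scale: 8.97 keV² = 8.97 × 10^-12 GeV².
Result: 8.97 × 10^-12 × 2.433 × 10^14 = 2.182 × 10^3 W.

2.182 × 10^3 W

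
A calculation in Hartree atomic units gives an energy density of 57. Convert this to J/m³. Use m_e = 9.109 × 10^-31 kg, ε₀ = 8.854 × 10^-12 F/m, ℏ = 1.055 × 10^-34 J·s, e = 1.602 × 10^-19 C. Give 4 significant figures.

One atomic unit of energy density: u_au = E_h/a₀³ = m_e⁴e¹⁰/((4πε₀)⁵ℏ⁸) = 2.929 × 10^13 J/m³.
57 × 2.929 × 10^13 J/m³ = 1.670 × 10^15 J/m³

1.670 × 10^15 J/m³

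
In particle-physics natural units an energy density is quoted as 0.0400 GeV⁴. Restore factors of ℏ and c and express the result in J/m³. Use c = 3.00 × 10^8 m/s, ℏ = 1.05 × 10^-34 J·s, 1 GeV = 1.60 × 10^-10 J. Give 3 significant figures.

8.39 × 10^35 J/m³

[E]/[L]³ = [E]⁴/(ℏc)³; restore (ℏc)⁻³.
1 GeV⁴ → 1/(ℏc)³ × (1 GeV in J)⁴ = 2.10 × 10^37 J/m³.
Result: 0.0400 × 2.10 × 10^37 = 8.39 × 10^35 J/m³.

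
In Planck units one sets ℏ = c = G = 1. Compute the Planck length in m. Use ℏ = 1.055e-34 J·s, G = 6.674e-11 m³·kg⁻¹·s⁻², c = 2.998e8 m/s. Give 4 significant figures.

ℓ_P = √(ℏG/c³)
  = √(2.613e-70)
  = 1.616e-35 m

1.616e-35 m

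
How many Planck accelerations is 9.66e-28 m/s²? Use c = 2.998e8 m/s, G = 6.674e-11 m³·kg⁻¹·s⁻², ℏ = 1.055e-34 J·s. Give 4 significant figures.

Planck acceleration: a_P = √(c⁷/(ℏG)) = 5.560e51 m/s².
9.66e-28 / 5.560e51 = 1.737e-79

1.737e-79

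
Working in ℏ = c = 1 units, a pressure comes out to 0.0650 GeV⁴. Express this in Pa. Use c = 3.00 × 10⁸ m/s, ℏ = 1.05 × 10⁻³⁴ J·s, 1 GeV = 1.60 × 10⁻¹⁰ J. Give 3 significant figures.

Pressure is [E]/[L]³ = [E]⁴/(ℏc)³.
1 GeV⁴ → 1/(ℏc)³ × (1 GeV in J)⁴ = 2.10 × 10³⁷ Pa.
Result: 0.0650 × 2.10 × 10³⁷ = 1.36 × 10³⁶ Pa.

1.36 × 10³⁶ Pa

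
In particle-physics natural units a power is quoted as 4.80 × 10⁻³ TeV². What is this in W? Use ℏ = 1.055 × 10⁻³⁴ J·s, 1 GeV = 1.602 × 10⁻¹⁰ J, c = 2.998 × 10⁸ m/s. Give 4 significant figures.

1.168 × 10¹⁸ W

Power is [E]/[T] = [E]²/ℏ.
1 GeV² → 1/ℏ × (1 GeV in J)² = 2.433 × 10¹⁴ W.
Convert the energy scale: 4.80 × 10⁻³ TeV² = 4.80 × 10³ GeV².
Result: 4.80 × 10³ × 2.433 × 10¹⁴ = 1.168 × 10¹⁸ W.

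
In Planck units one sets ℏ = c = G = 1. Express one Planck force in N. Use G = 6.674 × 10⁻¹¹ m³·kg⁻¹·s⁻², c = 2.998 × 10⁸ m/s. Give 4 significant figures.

F_P = c⁴/G
  = 8.078 × 10³³ / 6.674 × 10⁻¹¹
  = 1.210 × 10⁴⁴ N

1.210 × 10⁴⁴ N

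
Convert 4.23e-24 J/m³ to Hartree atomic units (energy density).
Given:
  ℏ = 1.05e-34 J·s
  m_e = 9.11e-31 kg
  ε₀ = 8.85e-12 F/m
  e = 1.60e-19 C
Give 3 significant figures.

atomic unit of energy density: u_au = E_h/a₀³ = m_e⁴e¹⁰/((4πε₀)⁵ℏ⁸) = 3.01e13 J/m³.
4.23e-24 / 3.01e13 = 1.40e-37

1.40e-37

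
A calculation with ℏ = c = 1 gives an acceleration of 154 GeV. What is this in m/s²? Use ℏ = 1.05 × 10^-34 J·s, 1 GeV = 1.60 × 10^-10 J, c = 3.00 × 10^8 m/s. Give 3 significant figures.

Acceleration is [L]/[T]² = c·[E]/ℏ.
1 GeV → c/ℏ × (1 GeV in J) = 4.57 × 10^32 m/s².
Result: 154 × 4.57 × 10^32 = 7.04 × 10^34 m/s².

7.04 × 10^34 m/s²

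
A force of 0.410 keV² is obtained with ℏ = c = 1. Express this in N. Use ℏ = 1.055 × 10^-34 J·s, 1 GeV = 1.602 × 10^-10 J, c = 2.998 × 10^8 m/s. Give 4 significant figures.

3.327 × 10^-7 N

Force is [E]/[L] = [E]²/(ℏc); restore (ℏc)⁻¹.
1 GeV² → 1/(ℏc) × (1 GeV in J)² = 8.114 × 10^5 N.
Convert the energy scale: 0.410 keV² = 4.10 × 10^-13 GeV².
Result: 4.10 × 10^-13 × 8.114 × 10^5 = 3.327 × 10^-7 N.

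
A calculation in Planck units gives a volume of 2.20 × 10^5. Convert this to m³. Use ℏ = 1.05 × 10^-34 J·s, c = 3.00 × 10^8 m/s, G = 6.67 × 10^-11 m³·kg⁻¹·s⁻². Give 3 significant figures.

9.19 × 10^-100 m³

One Planck volume: V_P = (ℏG/c³)^(3/2) = 4.18 × 10^-105 m³.
2.20 × 10^5 × 4.18 × 10^-105 m³ = 9.19 × 10^-100 m³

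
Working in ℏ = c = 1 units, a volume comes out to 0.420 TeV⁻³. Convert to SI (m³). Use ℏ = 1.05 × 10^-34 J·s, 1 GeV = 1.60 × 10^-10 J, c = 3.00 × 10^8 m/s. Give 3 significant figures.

Volume is [L]³ = [E]⁻³·(ℏc)³.
1 GeV⁻³ → (ℏc)³ × (1 GeV in J)⁻³ = 7.63 × 10^-48 m³.
Convert the energy scale: 0.420 TeV⁻³ = 4.20 × 10^-10 GeV⁻³.
Result: 4.20 × 10^-10 × 7.63 × 10^-48 = 3.20 × 10^-57 m³.

3.20 × 10^-57 m³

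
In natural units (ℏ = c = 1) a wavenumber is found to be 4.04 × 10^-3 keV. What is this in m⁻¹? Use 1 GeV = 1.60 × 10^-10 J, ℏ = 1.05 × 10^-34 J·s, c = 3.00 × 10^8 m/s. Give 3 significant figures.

2.05 × 10^7 m⁻¹

Inverse length is [E]/(ℏc).
1 GeV → 1/(ℏc) × (1 GeV in J) = 5.08 × 10^15 m⁻¹.
Convert the energy scale: 4.04 × 10^-3 keV = 4.04 × 10^-9 GeV.
Result: 4.04 × 10^-9 × 5.08 × 10^15 = 2.05 × 10^7 m⁻¹.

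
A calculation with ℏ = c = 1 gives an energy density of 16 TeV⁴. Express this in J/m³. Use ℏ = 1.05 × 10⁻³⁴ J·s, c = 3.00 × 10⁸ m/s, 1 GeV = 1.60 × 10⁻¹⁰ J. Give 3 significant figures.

[E]/[L]³ = [E]⁴/(ℏc)³; restore (ℏc)⁻³.
1 GeV⁴ → 1/(ℏc)³ × (1 GeV in J)⁴ = 2.10 × 10³⁷ J/m³.
Convert the energy scale: 16 TeV⁴ = 1.60 × 10¹³ GeV⁴.
Result: 1.60 × 10¹³ × 2.10 × 10³⁷ = 3.35 × 10⁵⁰ J/m³.

3.35 × 10⁵⁰ J/m³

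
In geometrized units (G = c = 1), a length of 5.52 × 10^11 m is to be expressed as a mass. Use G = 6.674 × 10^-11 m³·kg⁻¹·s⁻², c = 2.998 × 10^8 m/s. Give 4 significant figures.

7.434 × 10^38 kg

Length → mass via c²/G.
5.52 × 10^11 m × (c²/G) = 7.434 × 10^38 kg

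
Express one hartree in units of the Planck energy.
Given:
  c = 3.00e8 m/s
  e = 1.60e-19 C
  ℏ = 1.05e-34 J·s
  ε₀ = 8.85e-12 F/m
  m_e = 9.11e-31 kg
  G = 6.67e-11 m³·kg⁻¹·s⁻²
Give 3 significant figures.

2.24e-27

hartree: E_h = m_e e⁴/(4πε₀ℏ)² = 4.38e-18 J
Planck energy: E_P = √(ℏc⁵/G) = 1.96e9 J
ratio = 4.38e-18 / 1.96e9 = 2.24e-27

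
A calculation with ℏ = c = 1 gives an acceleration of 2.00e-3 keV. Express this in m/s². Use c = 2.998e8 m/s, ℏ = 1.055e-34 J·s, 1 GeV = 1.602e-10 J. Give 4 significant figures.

9.105e23 m/s²

Acceleration is [L]/[T]² = c·[E]/ℏ.
1 GeV → c/ℏ × (1 GeV in J) = 4.552e32 m/s².
Convert the energy scale: 2.00e-3 keV = 2.00e-9 GeV.
Result: 2.00e-9 × 4.552e32 = 9.105e23 m/s².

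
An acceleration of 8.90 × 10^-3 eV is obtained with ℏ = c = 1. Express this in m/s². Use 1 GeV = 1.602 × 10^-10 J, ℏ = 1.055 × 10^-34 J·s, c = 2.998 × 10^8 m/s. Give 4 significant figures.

Acceleration is [L]/[T]² = c·[E]/ℏ.
1 GeV → c/ℏ × (1 GeV in J) = 4.552 × 10^32 m/s².
Convert the energy scale: 8.90 × 10^-3 eV = 8.90 × 10^-12 GeV.
Result: 8.90 × 10^-12 × 4.552 × 10^32 = 4.052 × 10^21 m/s².

4.052 × 10^21 m/s²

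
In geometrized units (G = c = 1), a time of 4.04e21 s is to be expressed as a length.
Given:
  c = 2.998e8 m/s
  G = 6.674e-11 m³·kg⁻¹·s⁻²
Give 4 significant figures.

1.211e30 m

Time → length via c.
4.04e21 s × (c) = 1.211e30 m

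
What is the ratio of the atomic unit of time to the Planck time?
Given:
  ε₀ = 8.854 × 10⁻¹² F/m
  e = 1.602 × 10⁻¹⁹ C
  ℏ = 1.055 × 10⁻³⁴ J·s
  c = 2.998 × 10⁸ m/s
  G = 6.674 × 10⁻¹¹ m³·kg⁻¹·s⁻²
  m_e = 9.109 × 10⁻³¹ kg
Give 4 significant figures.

4.494 × 10²⁶

atomic unit of time: τ_au = (4πε₀)²ℏ³/(m_e e⁴) = 2.423 × 10⁻¹⁷ s
Planck time: t_P = √(ℏG/c⁵) = 5.392 × 10⁻⁴⁴ s
ratio = 2.423 × 10⁻¹⁷ / 5.392 × 10⁻⁴⁴ = 4.494 × 10²⁶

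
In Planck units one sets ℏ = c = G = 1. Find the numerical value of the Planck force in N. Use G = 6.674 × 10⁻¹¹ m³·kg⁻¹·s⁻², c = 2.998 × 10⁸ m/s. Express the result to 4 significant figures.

1.210 × 10⁴⁴ N

F_P = c⁴/G
  = 8.078 × 10³³ / 6.674 × 10⁻¹¹
  = 1.210 × 10⁴⁴ N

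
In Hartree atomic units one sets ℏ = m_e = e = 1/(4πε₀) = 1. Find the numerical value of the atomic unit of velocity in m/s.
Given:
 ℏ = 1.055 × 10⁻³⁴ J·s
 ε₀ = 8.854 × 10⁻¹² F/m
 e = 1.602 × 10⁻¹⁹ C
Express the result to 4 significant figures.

v_au = e²/(4πε₀ℏ)
  = 2.566 × 10⁻³⁸ / 1.174 × 10⁻⁴⁴
  = 2.186 × 10⁶ m/s

2.186 × 10⁶ m/s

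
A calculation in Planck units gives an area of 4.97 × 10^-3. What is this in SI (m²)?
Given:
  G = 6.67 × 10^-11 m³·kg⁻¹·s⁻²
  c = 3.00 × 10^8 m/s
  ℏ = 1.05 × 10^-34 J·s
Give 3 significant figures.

1.29 × 10^-72 m²

One Planck area: A_P = ℏG/c³ = 2.59 × 10^-70 m².
4.97 × 10^-3 × 2.59 × 10^-70 m² = 1.29 × 10^-72 m²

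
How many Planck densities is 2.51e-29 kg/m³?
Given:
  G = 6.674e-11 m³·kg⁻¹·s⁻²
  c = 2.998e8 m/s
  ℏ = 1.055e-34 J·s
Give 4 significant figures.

4.870e-126

Planck density: ρ_P = c⁵/(ℏG²) = 5.154e96 kg/m³.
2.51e-29 / 5.154e96 = 4.870e-126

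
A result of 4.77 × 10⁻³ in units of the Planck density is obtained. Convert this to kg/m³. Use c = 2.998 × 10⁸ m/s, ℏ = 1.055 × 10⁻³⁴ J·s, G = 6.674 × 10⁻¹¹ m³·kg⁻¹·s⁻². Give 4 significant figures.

2.458 × 10⁹⁴ kg/m³

One Planck density: ρ_P = c⁵/(ℏG²) = 5.154 × 10⁹⁶ kg/m³.
4.77 × 10⁻³ × 5.154 × 10⁹⁶ kg/m³ = 2.458 × 10⁹⁴ kg/m³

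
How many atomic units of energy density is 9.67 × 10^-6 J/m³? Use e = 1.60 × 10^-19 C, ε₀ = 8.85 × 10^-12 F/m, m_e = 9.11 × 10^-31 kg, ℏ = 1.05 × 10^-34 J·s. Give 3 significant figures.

atomic unit of energy density: u_au = E_h/a₀³ = m_e⁴e¹⁰/((4πε₀)⁵ℏ⁸) = 3.01 × 10^13 J/m³.
9.67 × 10^-6 / 3.01 × 10^13 = 3.21 × 10^-19

3.21 × 10^-19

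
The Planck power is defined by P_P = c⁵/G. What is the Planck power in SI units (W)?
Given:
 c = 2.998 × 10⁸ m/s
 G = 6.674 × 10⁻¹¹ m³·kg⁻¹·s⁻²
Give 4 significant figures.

P_P = c⁵/G
  = 2.422 × 10⁴² / 6.674 × 10⁻¹¹
  = 3.629 × 10⁵² W

3.629 × 10⁵² W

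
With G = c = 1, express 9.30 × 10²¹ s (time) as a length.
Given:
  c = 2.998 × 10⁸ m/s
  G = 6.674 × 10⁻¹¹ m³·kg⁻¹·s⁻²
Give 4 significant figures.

Time → length via c.
9.30 × 10²¹ s × (c) = 2.788 × 10³⁰ m

2.788 × 10³⁰ m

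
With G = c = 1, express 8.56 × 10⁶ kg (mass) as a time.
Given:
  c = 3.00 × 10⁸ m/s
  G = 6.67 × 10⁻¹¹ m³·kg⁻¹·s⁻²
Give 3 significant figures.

Mass → time via G/c³.
8.56 × 10⁶ kg × (G/c³) = 2.11 × 10⁻²⁹ s

2.11 × 10⁻²⁹ s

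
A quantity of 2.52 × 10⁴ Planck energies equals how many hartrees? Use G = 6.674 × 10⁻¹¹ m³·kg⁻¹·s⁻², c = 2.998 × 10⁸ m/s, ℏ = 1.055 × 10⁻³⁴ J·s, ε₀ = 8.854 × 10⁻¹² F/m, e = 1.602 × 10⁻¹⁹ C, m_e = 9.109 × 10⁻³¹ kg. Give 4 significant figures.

1.132 × 10³¹

Planck energy: E_P = √(ℏc⁵/G) = 1.957 × 10⁹ J
hartree: E_h = m_e e⁴/(4πε₀ℏ)² = 4.354 × 10⁻¹⁸ J
2.52 × 10⁴ × 1.957 × 10⁹ / 4.354 × 10⁻¹⁸ = 1.132 × 10³¹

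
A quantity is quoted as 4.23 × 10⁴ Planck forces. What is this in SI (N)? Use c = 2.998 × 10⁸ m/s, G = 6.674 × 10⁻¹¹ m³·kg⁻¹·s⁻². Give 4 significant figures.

One Planck force: F_P = c⁴/G = 1.210 × 10⁴⁴ N.
4.23 × 10⁴ × 1.210 × 10⁴⁴ N = 5.120 × 10⁴⁸ N

5.120 × 10⁴⁸ N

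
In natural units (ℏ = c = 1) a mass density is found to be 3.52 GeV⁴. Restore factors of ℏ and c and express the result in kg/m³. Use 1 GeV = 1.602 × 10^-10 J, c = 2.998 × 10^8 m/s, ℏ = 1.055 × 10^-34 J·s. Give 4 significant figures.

8.152 × 10^20 kg/m³

Mass density is [E]/(c²[L]³) = [E]⁴/(ℏ³c⁵).
1 GeV⁴ → 1/(ℏ³c⁵) × (1 GeV in J)⁴ = 2.316 × 10^20 kg/m³.
Result: 3.52 × 2.316 × 10^20 = 8.152 × 10^20 kg/m³.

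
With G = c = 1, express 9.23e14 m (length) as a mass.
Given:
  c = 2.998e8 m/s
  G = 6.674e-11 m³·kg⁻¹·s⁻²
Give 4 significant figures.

1.243e42 kg

Length → mass via c²/G.
9.23e14 m × (c²/G) = 1.243e42 kg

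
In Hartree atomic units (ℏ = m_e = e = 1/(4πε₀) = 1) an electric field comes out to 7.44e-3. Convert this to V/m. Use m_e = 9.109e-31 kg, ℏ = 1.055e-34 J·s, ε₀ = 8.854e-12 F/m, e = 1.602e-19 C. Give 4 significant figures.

One atomic unit of electric field: E_au = E_h/(e a₀) = m_e²e⁵/((4πε₀)³ℏ⁴) = 5.131e11 V/m.
7.44e-3 × 5.131e11 V/m = 3.817e9 V/m

3.817e9 V/m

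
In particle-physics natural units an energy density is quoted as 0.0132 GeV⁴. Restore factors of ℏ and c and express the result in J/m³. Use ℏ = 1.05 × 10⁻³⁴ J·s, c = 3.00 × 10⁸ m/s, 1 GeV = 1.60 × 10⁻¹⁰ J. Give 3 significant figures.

2.77 × 10³⁵ J/m³

[E]/[L]³ = [E]⁴/(ℏc)³; restore (ℏc)⁻³.
1 GeV⁴ → 1/(ℏc)³ × (1 GeV in J)⁴ = 2.10 × 10³⁷ J/m³.
Result: 0.0132 × 2.10 × 10³⁷ = 2.77 × 10³⁵ J/m³.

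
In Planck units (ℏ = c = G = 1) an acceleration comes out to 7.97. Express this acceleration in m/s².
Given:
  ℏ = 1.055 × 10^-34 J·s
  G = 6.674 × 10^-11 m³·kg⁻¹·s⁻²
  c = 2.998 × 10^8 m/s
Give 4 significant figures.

One Planck acceleration: a_P = √(c⁷/(ℏG)) = 5.560 × 10^51 m/s².
7.97 × 5.560 × 10^51 m/s² = 4.431 × 10^52 m/s²

4.431 × 10^52 m/s²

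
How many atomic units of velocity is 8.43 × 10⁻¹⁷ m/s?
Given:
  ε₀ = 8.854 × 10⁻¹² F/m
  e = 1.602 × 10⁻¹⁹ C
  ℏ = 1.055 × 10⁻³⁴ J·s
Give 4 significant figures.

3.856 × 10⁻²³

atomic unit of velocity: v_au = e²/(4πε₀ℏ) = 2.186 × 10⁶ m/s.
8.43 × 10⁻¹⁷ / 2.186 × 10⁶ = 3.856 × 10⁻²³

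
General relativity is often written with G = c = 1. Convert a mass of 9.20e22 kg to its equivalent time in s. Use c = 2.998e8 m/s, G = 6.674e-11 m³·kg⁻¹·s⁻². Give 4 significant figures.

2.279e-13 s

Mass → time via G/c³.
9.20e22 kg × (G/c³) = 2.279e-13 s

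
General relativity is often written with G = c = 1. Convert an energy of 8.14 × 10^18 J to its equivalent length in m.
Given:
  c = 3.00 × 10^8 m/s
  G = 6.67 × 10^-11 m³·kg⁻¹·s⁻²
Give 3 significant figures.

Energy → length via G/c⁴.
8.14 × 10^18 J × (G/c⁴) = 6.70 × 10^-26 m

6.70 × 10^-26 m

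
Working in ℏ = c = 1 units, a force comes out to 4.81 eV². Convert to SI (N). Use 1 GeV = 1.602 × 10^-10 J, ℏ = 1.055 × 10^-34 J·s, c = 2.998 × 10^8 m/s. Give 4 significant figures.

Force is [E]/[L] = [E]²/(ℏc); restore (ℏc)⁻¹.
1 GeV² → 1/(ℏc) × (1 GeV in J)² = 8.114 × 10^5 N.
Convert the energy scale: 4.81 eV² = 4.81 × 10^-18 GeV².
Result: 4.81 × 10^-18 × 8.114 × 10^5 = 3.903 × 10^-12 N.

3.903 × 10^-12 N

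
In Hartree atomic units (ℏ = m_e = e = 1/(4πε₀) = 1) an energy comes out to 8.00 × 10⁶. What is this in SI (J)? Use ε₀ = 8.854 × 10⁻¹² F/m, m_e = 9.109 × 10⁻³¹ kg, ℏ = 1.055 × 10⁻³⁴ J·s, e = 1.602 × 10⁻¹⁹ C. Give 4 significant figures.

3.483 × 10⁻¹¹ J

One hartree: E_h = m_e e⁴/(4πε₀ℏ)² = 4.354 × 10⁻¹⁸ J.
8.00 × 10⁶ × 4.354 × 10⁻¹⁸ J = 3.483 × 10⁻¹¹ J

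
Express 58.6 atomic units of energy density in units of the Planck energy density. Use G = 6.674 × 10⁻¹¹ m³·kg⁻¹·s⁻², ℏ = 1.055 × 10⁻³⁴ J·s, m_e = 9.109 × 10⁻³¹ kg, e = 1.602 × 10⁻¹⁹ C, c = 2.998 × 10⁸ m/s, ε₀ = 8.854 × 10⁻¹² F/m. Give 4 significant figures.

3.705 × 10⁻⁹⁹

atomic unit of energy density: u_au = E_h/a₀³ = m_e⁴e¹⁰/((4πε₀)⁵ℏ⁸) = 2.929 × 10¹³ J/m³
Planck energy density: u_P = c⁷/(ℏG²) = 4.632 × 10¹¹³ J/m³
58.6 × 2.929 × 10¹³ / 4.632 × 10¹¹³ = 3.705 × 10⁻⁹⁹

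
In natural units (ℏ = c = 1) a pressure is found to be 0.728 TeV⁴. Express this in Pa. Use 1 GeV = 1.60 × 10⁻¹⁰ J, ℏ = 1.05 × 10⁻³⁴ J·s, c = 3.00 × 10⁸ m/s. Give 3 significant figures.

Pressure is [E]/[L]³ = [E]⁴/(ℏc)³.
1 GeV⁴ → 1/(ℏc)³ × (1 GeV in J)⁴ = 2.10 × 10³⁷ Pa.
Convert the energy scale: 0.728 TeV⁴ = 7.28 × 10¹¹ GeV⁴.
Result: 7.28 × 10¹¹ × 2.10 × 10³⁷ = 1.53 × 10⁴⁹ Pa.

1.53 × 10⁴⁹ Pa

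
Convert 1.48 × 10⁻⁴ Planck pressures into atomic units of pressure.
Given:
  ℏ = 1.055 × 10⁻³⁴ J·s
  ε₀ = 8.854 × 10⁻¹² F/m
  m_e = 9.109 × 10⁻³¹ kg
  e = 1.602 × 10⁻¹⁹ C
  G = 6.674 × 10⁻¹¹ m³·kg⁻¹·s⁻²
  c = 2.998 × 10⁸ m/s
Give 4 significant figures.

Planck pressure: p_P = c⁷/(ℏG²) = 4.632 × 10¹¹³ Pa
atomic unit of pressure: P_au = E_h/a₀³ = m_e⁴e¹⁰/((4πε₀)⁵ℏ⁸) = 2.929 × 10¹³ Pa
1.48 × 10⁻⁴ × 4.632 × 10¹¹³ / 2.929 × 10¹³ = 2.341 × 10⁹⁶

2.341 × 10⁹⁶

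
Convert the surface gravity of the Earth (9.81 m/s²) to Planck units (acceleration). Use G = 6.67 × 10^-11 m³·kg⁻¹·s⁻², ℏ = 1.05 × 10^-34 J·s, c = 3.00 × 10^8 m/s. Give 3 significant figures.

1.76 × 10^-51

Planck acceleration: a_P = √(c⁷/(ℏG)) = 5.59 × 10^51 m/s².
9.81 / 5.59 × 10^51 = 1.76 × 10^-51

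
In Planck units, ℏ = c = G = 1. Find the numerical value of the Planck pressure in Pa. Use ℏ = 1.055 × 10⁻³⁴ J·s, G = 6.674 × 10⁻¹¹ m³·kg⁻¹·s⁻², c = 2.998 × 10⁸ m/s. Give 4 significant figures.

The unique combination of the constants set to 1 with dimensions of pressure is p_P = c⁷/(ℏG²).
  = 2.177 × 10⁵⁹ / 4.699 × 10⁻⁵⁵
  = 4.632 × 10¹¹³ Pa

4.632 × 10¹¹³ Pa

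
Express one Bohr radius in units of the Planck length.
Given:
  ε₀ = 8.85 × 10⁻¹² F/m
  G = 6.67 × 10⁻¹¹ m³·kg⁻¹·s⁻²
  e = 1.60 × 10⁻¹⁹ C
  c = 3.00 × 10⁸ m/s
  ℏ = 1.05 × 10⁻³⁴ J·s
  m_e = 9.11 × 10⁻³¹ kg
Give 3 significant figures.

Bohr radius: a₀ = 4πε₀ℏ²/(m_e e²) = 5.26 × 10⁻¹¹ m
Planck length: ℓ_P = √(ℏG/c³) = 1.61 × 10⁻³⁵ m
ratio = 5.26 × 10⁻¹¹ / 1.61 × 10⁻³⁵ = 3.26 × 10²⁴

3.26 × 10²⁴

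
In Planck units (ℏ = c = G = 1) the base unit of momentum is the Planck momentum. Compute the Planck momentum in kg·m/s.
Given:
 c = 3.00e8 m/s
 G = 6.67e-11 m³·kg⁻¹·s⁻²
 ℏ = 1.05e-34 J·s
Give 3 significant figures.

6.52 kg·m/s

p_P = √(ℏc³/G)
  = √(42.5)
  = 6.52 kg·m/s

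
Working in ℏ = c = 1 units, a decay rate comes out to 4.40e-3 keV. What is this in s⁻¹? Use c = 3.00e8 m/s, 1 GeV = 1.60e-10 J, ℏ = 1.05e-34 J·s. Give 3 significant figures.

6.70e15 s⁻¹

A rate is [E]/ℏ; divide by ℏ.
1 GeV → 1/ℏ × (1 GeV in J) = 1.52e24 s⁻¹.
Convert the energy scale: 4.40e-3 keV = 4.40e-9 GeV.
Result: 4.40e-9 × 1.52e24 = 6.70e15 s⁻¹.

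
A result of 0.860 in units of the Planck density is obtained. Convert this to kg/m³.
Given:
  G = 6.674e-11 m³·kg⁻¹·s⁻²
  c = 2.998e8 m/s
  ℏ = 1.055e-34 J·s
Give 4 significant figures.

One Planck density: ρ_P = c⁵/(ℏG²) = 5.154e96 kg/m³.
0.860 × 5.154e96 kg/m³ = 4.432e96 kg/m³

4.432e96 kg/m³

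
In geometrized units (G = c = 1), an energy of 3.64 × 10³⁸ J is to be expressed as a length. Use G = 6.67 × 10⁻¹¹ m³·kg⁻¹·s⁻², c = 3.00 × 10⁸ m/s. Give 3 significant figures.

3.00 × 10⁻⁶ m

Energy → length via G/c⁴.
3.64 × 10³⁸ J × (G/c⁴) = 3.00 × 10⁻⁶ m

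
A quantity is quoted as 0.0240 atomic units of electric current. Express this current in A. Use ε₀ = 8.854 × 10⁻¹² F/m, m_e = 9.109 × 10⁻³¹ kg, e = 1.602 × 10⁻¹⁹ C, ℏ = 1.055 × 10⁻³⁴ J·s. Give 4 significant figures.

One atomic unit of electric current: I_au = e E_h/ℏ = m_e e⁵/((4πε₀)²ℏ³) = 6.612 × 10⁻³ A.
0.0240 × 6.612 × 10⁻³ A = 1.587 × 10⁻⁴ A

1.587 × 10⁻⁴ A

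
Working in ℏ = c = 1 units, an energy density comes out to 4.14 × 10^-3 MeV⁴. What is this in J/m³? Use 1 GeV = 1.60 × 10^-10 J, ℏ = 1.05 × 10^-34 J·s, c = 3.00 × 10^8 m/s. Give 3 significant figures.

[E]/[L]³ = [E]⁴/(ℏc)³; restore (ℏc)⁻³.
1 GeV⁴ → 1/(ℏc)³ × (1 GeV in J)⁴ = 2.10 × 10^37 J/m³.
Convert the energy scale: 4.14 × 10^-3 MeV⁴ = 4.14 × 10^-15 GeV⁴.
Result: 4.14 × 10^-15 × 2.10 × 10^37 = 8.68 × 10^22 J/m³.

8.68 × 10^22 J/m³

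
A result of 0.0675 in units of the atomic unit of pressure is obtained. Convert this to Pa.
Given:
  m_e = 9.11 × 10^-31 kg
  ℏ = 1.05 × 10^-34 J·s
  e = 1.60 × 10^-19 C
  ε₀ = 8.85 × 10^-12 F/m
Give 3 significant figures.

2.03 × 10^12 Pa

One atomic unit of pressure: P_au = E_h/a₀³ = m_e⁴e¹⁰/((4πε₀)⁵ℏ⁸) = 3.01 × 10^13 Pa.
0.0675 × 3.01 × 10^13 Pa = 2.03 × 10^12 Pa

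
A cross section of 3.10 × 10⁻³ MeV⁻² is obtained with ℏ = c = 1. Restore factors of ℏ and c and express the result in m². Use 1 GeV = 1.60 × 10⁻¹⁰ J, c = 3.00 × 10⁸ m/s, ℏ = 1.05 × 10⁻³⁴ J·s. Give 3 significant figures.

1.20 × 10⁻²⁸ m²

Area is [L]² = [E]⁻²·(ℏc)²; restore (ℏc)².
1 GeV⁻² → (ℏc)² × (1 GeV in J)⁻² = 3.88 × 10⁻³² m².
Convert the energy scale: 3.10 × 10⁻³ MeV⁻² = 3.10 × 10³ GeV⁻².
Result: 3.10 × 10³ × 3.88 × 10⁻³² = 1.20 × 10⁻²⁸ m².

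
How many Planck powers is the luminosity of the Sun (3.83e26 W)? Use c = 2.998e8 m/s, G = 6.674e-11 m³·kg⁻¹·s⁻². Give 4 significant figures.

Planck power: P_P = c⁵/G = 3.629e52 W.
3.83e26 / 3.629e52 = 1.055e-26

1.055e-26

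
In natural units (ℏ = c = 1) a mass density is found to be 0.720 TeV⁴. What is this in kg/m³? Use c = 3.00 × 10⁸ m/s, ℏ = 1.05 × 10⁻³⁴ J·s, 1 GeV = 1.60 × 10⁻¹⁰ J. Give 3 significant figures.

1.68 × 10³² kg/m³

Mass density is [E]/(c²[L]³) = [E]⁴/(ℏ³c⁵).
1 GeV⁴ → 1/(ℏ³c⁵) × (1 GeV in J)⁴ = 2.33 × 10²⁰ kg/m³.
Convert the energy scale: 0.720 TeV⁴ = 7.20 × 10¹¹ GeV⁴.
Result: 7.20 × 10¹¹ × 2.33 × 10²⁰ = 1.68 × 10³² kg/m³.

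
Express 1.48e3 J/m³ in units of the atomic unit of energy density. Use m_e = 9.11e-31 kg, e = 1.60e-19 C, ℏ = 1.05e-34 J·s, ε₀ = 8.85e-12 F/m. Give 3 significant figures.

4.91e-11

atomic unit of energy density: u_au = E_h/a₀³ = m_e⁴e¹⁰/((4πε₀)⁵ℏ⁸) = 3.01e13 J/m³.
1.48e3 / 3.01e13 = 4.91e-11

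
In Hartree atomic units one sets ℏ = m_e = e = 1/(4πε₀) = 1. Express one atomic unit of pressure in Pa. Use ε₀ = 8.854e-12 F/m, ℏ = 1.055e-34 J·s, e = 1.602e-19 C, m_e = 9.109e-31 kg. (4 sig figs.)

P_au = E_h/a₀³ = m_e⁴e¹⁰/((4πε₀)⁵ℏ⁸)
E_h = 4.354e-18 J
a₀ = 5.297e-11 m
E_h/a₀³ = 2.929e13 Pa

2.929e13 Pa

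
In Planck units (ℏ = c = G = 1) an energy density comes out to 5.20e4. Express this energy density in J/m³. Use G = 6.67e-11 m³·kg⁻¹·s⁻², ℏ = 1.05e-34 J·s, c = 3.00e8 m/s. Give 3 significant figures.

One Planck energy density: u_P = c⁷/(ℏG²) = 4.68e113 J/m³.
5.20e4 × 4.68e113 J/m³ = 2.43e118 J/m³

2.43e118 J/m³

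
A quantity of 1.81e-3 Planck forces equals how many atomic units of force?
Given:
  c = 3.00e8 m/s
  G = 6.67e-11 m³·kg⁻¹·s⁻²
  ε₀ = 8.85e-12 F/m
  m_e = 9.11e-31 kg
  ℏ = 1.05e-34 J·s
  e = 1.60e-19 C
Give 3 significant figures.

Planck force: F_P = c⁴/G = 1.21e44 N
atomic unit of force: F_au = E_h/a₀ = m_e²e⁶/((4πε₀)³ℏ⁴) = 8.33e-8 N
1.81e-3 × 1.21e44 / 8.33e-8 = 2.64e48

2.64e48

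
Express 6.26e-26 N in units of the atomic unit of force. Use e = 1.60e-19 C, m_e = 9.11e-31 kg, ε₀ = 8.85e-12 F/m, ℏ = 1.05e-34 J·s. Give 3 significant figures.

7.52e-19

atomic unit of force: F_au = E_h/a₀ = m_e²e⁶/((4πε₀)³ℏ⁴) = 8.33e-8 N.
6.26e-26 / 8.33e-8 = 7.52e-19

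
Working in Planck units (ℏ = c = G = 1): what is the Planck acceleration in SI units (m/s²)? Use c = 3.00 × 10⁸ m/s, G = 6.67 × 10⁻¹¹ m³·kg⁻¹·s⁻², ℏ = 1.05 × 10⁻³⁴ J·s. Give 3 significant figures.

The unique combination of the constants set to 1 with dimensions of acceleration is a_P = √(c⁷/(ℏG)).
  = √(3.12 × 10¹⁰³)
  = 5.59 × 10⁵¹ m/s²

5.59 × 10⁵¹ m/s²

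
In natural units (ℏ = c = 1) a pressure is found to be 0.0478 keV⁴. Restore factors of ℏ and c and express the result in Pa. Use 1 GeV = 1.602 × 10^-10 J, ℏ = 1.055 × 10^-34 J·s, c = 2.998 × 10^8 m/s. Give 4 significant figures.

9.950 × 10^11 Pa

Pressure is [E]/[L]³ = [E]⁴/(ℏc)³.
1 GeV⁴ → 1/(ℏc)³ × (1 GeV in J)⁴ = 2.082 × 10^37 Pa.
Convert the energy scale: 0.0478 keV⁴ = 4.78 × 10^-26 GeV⁴.
Result: 4.78 × 10^-26 × 2.082 × 10^37 = 9.950 × 10^11 Pa.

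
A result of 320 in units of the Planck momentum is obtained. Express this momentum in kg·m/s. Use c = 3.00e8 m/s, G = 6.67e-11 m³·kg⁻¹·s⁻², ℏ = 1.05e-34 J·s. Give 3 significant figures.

One Planck momentum: p_P = √(ℏc³/G) = 6.52 kg·m/s.
320 × 6.52 kg·m/s = 2.09e3 kg·m/s

2.09e3 kg·m/s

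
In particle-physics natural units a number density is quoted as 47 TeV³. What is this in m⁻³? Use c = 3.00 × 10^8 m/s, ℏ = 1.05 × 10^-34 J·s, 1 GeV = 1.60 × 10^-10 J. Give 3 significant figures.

6.16 × 10^57 m⁻³

Number density is [L]⁻³ = [E]³/(ℏc)³.
1 GeV³ → 1/(ℏc)³ × (1 GeV in J)³ = 1.31 × 10^47 m⁻³.
Convert the energy scale: 47 TeV³ = 4.70 × 10^10 GeV³.
Result: 4.70 × 10^10 × 1.31 × 10^47 = 6.16 × 10^57 m⁻³.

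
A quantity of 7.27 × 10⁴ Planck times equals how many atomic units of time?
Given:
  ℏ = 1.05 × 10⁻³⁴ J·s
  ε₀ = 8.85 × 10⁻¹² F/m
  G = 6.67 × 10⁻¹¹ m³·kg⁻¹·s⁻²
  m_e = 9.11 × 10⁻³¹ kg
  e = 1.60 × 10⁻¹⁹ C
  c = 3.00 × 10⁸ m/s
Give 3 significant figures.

Planck time: t_P = √(ℏG/c⁵) = 5.37 × 10⁻⁴⁴ s
atomic unit of time: τ_au = (4πε₀)²ℏ³/(m_e e⁴) = 2.40 × 10⁻¹⁷ s
7.27 × 10⁴ × 5.37 × 10⁻⁴⁴ / 2.40 × 10⁻¹⁷ = 1.63 × 10⁻²²

1.63 × 10⁻²²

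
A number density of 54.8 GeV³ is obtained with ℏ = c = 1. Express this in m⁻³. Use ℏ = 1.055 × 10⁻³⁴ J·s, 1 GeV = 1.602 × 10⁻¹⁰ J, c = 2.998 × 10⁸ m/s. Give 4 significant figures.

Number density is [L]⁻³ = [E]³/(ℏc)³.
1 GeV³ → 1/(ℏc)³ × (1 GeV in J)³ = 1.299 × 10⁴⁷ m⁻³.
Result: 54.8 × 1.299 × 10⁴⁷ = 7.121 × 10⁴⁸ m⁻³.

7.121 × 10⁴⁸ m⁻³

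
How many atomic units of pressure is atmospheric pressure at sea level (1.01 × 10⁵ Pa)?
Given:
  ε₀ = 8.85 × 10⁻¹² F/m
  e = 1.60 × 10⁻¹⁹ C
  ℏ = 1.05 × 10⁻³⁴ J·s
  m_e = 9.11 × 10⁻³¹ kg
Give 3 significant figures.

atomic unit of pressure: P_au = E_h/a₀³ = m_e⁴e¹⁰/((4πε₀)⁵ℏ⁸) = 3.01 × 10¹³ Pa.
1.01 × 10⁵ / 3.01 × 10¹³ = 3.35 × 10⁻⁹

3.35 × 10⁻⁹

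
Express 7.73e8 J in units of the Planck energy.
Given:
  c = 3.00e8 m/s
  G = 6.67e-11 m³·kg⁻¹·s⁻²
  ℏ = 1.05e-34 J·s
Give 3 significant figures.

0.395

Planck energy: E_P = √(ℏc⁵/G) = 1.96e9 J.
7.73e8 / 1.96e9 = 0.395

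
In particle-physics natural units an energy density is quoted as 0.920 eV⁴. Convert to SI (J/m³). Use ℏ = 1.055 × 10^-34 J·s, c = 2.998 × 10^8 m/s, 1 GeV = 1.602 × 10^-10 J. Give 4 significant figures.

[E]/[L]³ = [E]⁴/(ℏc)³; restore (ℏc)⁻³.
1 GeV⁴ → 1/(ℏc)³ × (1 GeV in J)⁴ = 2.082 × 10^37 J/m³.
Convert the energy scale: 0.920 eV⁴ = 9.20 × 10^-37 GeV⁴.
Result: 9.20 × 10^-37 × 2.082 × 10^37 = 19.15 J/m³.

19.15 J/m³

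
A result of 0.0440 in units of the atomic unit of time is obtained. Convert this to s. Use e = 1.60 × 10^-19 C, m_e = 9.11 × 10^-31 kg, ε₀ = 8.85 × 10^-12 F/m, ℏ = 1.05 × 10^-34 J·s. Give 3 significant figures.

1.06 × 10^-18 s

One atomic unit of time: τ_au = (4πε₀)²ℏ³/(m_e e⁴) = 2.40 × 10^-17 s.
0.0440 × 2.40 × 10^-17 s = 1.06 × 10^-18 s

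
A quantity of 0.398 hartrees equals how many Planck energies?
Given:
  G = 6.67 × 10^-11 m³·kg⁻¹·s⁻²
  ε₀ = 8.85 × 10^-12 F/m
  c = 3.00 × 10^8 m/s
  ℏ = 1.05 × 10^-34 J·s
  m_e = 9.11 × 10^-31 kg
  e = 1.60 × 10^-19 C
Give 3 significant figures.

hartree: E_h = m_e e⁴/(4πε₀ℏ)² = 4.38 × 10^-18 J
Planck energy: E_P = √(ℏc⁵/G) = 1.96 × 10^9 J
0.398 × 4.38 × 10^-18 / 1.96 × 10^9 = 8.91 × 10^-28

8.91 × 10^-28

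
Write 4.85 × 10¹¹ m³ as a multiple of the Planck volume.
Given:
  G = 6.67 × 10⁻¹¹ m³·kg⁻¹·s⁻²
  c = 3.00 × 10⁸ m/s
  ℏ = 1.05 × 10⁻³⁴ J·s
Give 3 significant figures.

Planck volume: V_P = (ℏG/c³)^(3/2) = 4.18 × 10⁻¹⁰⁵ m³.
4.85 × 10¹¹ / 4.18 × 10⁻¹⁰⁵ = 1.16 × 10¹¹⁶

1.16 × 10¹¹⁶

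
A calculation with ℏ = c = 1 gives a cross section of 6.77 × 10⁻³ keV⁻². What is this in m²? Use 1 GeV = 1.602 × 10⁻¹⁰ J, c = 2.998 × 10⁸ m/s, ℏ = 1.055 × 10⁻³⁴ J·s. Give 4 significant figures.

Area is [L]² = [E]⁻²·(ℏc)²; restore (ℏc)².
1 GeV⁻² → (ℏc)² × (1 GeV in J)⁻² = 3.898 × 10⁻³² m².
Convert the energy scale: 6.77 × 10⁻³ keV⁻² = 6.77 × 10⁹ GeV⁻².
Result: 6.77 × 10⁹ × 3.898 × 10⁻³² = 2.639 × 10⁻²² m².

2.639 × 10⁻²² m²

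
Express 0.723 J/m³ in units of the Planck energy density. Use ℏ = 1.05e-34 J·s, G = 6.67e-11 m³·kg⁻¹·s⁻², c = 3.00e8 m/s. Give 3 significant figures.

1.54e-114

Planck energy density: u_P = c⁷/(ℏG²) = 4.68e113 J/m³.
0.723 / 4.68e113 = 1.54e-114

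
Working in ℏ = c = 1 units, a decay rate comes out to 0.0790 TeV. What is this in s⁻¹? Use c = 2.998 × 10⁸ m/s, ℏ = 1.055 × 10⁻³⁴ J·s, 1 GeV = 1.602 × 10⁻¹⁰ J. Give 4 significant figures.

1.200 × 10²⁶ s⁻¹

A rate is [E]/ℏ; divide by ℏ.
1 GeV → 1/ℏ × (1 GeV in J) = 1.518 × 10²⁴ s⁻¹.
Convert the energy scale: 0.0790 TeV = 79 GeV.
Result: 79 × 1.518 × 10²⁴ = 1.200 × 10²⁶ s⁻¹.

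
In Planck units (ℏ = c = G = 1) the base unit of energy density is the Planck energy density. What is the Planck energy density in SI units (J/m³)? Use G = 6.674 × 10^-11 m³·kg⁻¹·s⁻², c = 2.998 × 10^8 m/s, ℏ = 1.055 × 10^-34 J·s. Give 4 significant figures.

u_P = c⁷/(ℏG²)
  = 2.177 × 10^59 / 4.699 × 10^-55
  = 4.632 × 10^113 J/m³

4.632 × 10^113 J/m³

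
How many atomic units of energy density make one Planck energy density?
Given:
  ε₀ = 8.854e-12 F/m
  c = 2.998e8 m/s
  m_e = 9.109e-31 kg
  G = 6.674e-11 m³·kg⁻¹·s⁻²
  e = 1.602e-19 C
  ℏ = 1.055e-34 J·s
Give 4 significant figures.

Planck energy density: u_P = c⁷/(ℏG²) = 4.632e113 J/m³
atomic unit of energy density: u_au = E_h/a₀³ = m_e⁴e¹⁰/((4πε₀)⁵ℏ⁸) = 2.929e13 J/m³
ratio = 4.632e113 / 2.929e13 = 1.581e100

1.581e100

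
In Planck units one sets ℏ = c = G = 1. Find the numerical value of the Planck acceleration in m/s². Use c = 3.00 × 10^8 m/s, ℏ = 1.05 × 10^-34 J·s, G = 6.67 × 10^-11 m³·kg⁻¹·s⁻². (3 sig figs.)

a_P = √(c⁷/(ℏG))
  = √(3.12 × 10^103)
  = 5.59 × 10^51 m/s²

5.59 × 10^51 m/s²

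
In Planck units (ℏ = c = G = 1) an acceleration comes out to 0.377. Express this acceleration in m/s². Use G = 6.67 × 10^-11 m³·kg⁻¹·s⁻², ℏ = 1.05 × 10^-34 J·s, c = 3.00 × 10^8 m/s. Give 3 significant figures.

2.11 × 10^51 m/s²

One Planck acceleration: a_P = √(c⁷/(ℏG)) = 5.59 × 10^51 m/s².
0.377 × 5.59 × 10^51 m/s² = 2.11 × 10^51 m/s²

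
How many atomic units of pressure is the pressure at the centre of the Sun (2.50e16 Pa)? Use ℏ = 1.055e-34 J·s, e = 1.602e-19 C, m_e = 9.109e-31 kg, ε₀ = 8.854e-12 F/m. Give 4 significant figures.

853.5

atomic unit of pressure: P_au = E_h/a₀³ = m_e⁴e¹⁰/((4πε₀)⁵ℏ⁸) = 2.929e13 Pa.
2.50e16 / 2.929e13 = 853.5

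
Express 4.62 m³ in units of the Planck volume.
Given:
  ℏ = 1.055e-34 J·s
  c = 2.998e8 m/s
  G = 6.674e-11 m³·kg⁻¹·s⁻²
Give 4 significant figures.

Planck volume: V_P = (ℏG/c³)^(3/2) = 4.224e-105 m³.
4.62 / 4.224e-105 = 1.094e105

1.094e105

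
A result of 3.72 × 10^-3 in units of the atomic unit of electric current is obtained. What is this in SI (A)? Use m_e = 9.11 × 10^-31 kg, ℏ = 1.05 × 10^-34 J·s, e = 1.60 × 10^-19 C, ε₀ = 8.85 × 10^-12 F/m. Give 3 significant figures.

One atomic unit of electric current: I_au = e E_h/ℏ = m_e e⁵/((4πε₀)²ℏ³) = 6.67 × 10^-3 A.
3.72 × 10^-3 × 6.67 × 10^-3 A = 2.48 × 10^-5 A

2.48 × 10^-5 A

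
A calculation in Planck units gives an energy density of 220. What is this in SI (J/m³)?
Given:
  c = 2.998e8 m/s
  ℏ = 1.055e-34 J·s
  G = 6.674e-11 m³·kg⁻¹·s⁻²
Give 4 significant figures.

One Planck energy density: u_P = c⁷/(ℏG²) = 4.632e113 J/m³.
220 × 4.632e113 J/m³ = 1.019e116 J/m³

1.019e116 J/m³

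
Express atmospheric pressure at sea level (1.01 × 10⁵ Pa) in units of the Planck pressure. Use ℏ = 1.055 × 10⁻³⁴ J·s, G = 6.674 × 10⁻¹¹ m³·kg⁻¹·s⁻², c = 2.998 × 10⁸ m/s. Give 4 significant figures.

Planck pressure: p_P = c⁷/(ℏG²) = 4.632 × 10¹¹³ Pa.
1.01 × 10⁵ / 4.632 × 10¹¹³ = 2.180 × 10⁻¹⁰⁹

2.180 × 10⁻¹⁰⁹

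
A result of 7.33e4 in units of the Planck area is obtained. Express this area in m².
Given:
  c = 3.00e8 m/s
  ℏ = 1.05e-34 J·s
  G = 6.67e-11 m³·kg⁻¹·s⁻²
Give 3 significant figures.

One Planck area: A_P = ℏG/c³ = 2.59e-70 m².
7.33e4 × 2.59e-70 m² = 1.90e-65 m²

1.90e-65 m²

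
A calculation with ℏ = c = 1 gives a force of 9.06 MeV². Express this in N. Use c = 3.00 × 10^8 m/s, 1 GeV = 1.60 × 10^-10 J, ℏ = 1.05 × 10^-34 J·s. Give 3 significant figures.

7.36 N

Force is [E]/[L] = [E]²/(ℏc); restore (ℏc)⁻¹.
1 GeV² → 1/(ℏc) × (1 GeV in J)² = 8.13 × 10^5 N.
Convert the energy scale: 9.06 MeV² = 9.06 × 10^-6 GeV².
Result: 9.06 × 10^-6 × 8.13 × 10^5 = 7.36 N.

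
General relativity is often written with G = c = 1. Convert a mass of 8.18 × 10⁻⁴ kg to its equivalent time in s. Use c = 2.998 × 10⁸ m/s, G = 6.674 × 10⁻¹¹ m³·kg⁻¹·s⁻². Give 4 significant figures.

Mass → time via G/c³.
8.18 × 10⁻⁴ kg × (G/c³) = 2.026 × 10⁻³⁹ s

2.026 × 10⁻³⁹ s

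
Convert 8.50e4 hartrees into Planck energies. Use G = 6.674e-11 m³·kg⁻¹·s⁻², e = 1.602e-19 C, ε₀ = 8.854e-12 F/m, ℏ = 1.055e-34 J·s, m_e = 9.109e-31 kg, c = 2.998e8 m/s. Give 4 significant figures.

1.892e-22

hartree: E_h = m_e e⁴/(4πε₀ℏ)² = 4.354e-18 J
Planck energy: E_P = √(ℏc⁵/G) = 1.957e9 J
8.50e4 × 4.354e-18 / 1.957e9 = 1.892e-22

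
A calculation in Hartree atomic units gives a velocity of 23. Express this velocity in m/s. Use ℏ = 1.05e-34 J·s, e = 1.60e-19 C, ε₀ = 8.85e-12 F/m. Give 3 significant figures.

5.04e7 m/s

One atomic unit of velocity: v_au = e²/(4πε₀ℏ) = 2.19e6 m/s.
23 × 2.19e6 m/s = 5.04e7 m/s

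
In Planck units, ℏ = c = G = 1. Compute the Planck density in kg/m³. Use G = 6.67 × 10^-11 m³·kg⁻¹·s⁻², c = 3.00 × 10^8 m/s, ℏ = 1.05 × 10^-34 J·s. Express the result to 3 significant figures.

Dimensional analysis gives ρ_P = c⁵/(ℏG²).
  = 2.43 × 10^42 / 4.67 × 10^-55
  = 5.20 × 10^96 kg/m³

5.20 × 10^96 kg/m³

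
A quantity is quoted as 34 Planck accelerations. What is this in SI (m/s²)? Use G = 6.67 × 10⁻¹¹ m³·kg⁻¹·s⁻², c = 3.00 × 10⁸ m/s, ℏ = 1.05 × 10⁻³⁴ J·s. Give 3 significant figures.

1.90 × 10⁵³ m/s²

One Planck acceleration: a_P = √(c⁷/(ℏG)) = 5.59 × 10⁵¹ m/s².
34 × 5.59 × 10⁵¹ m/s² = 1.90 × 10⁵³ m/s²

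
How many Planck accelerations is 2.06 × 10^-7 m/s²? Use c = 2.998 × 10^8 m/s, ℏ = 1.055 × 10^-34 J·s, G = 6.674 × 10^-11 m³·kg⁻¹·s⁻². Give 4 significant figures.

3.705 × 10^-59

Planck acceleration: a_P = √(c⁷/(ℏG)) = 5.560 × 10^51 m/s².
2.06 × 10^-7 / 5.560 × 10^51 = 3.705 × 10^-59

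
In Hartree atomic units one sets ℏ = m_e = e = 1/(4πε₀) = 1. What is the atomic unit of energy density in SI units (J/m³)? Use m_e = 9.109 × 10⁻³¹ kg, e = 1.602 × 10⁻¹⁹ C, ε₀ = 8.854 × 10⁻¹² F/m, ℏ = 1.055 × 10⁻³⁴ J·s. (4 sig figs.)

2.929 × 10¹³ J/m³

u_au = E_h/a₀³ = m_e⁴e¹⁰/((4πε₀)⁵ℏ⁸)
E_h = 4.354 × 10⁻¹⁸ J
a₀ = 5.297 × 10⁻¹¹ m
E_h/a₀³ = 2.929 × 10¹³ J/m³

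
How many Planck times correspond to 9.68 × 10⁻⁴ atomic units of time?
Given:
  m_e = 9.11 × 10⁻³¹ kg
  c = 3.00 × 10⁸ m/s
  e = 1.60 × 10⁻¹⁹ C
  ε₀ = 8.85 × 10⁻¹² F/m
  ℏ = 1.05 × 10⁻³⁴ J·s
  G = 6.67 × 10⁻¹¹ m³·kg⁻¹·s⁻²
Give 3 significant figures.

4.32 × 10²³

atomic unit of time: τ_au = (4πε₀)²ℏ³/(m_e e⁴) = 2.40 × 10⁻¹⁷ s
Planck time: t_P = √(ℏG/c⁵) = 5.37 × 10⁻⁴⁴ s
9.68 × 10⁻⁴ × 2.40 × 10⁻¹⁷ / 5.37 × 10⁻⁴⁴ = 4.32 × 10²³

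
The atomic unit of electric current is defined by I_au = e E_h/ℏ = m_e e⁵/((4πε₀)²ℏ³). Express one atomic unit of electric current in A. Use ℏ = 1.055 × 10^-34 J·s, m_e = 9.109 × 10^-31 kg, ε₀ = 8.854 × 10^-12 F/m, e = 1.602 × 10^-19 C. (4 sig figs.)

I_au = e E_h/ℏ = m_e e⁵/((4πε₀)²ℏ³)
E_h = 4.354 × 10^-18 J
e·E_h/ℏ = 6.612 × 10^-3 A

6.612 × 10^-3 A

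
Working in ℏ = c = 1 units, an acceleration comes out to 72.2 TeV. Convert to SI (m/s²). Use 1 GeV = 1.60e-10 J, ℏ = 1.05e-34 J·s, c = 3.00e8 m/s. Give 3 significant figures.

Acceleration is [L]/[T]² = c·[E]/ℏ.
1 GeV → c/ℏ × (1 GeV in J) = 4.57e32 m/s².
Convert the energy scale: 72.2 TeV = 7.22e4 GeV.
Result: 7.22e4 × 4.57e32 = 3.30e37 m/s².

3.30e37 m/s²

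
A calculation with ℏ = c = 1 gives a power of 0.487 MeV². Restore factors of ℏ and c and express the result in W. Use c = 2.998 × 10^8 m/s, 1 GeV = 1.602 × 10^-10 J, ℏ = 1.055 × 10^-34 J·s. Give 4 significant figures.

1.185 × 10^8 W

Power is [E]/[T] = [E]²/ℏ.
1 GeV² → 1/ℏ × (1 GeV in J)² = 2.433 × 10^14 W.
Convert the energy scale: 0.487 MeV² = 4.87 × 10^-7 GeV².
Result: 4.87 × 10^-7 × 2.433 × 10^14 = 1.185 × 10^8 W.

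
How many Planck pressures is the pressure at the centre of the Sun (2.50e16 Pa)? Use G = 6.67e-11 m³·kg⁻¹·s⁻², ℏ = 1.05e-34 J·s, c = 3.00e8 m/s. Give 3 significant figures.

Planck pressure: p_P = c⁷/(ℏG²) = 4.68e113 Pa.
2.50e16 / 4.68e113 = 5.34e-98

5.34e-98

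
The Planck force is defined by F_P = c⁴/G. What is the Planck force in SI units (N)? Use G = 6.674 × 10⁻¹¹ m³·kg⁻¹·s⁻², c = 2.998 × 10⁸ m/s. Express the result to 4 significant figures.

1.210 × 10⁴⁴ N

F_P = c⁴/G
  = 8.078 × 10³³ / 6.674 × 10⁻¹¹
  = 1.210 × 10⁴⁴ N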